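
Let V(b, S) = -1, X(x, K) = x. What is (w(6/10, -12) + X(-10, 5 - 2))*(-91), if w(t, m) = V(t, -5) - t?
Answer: 5278/5 ≈ 1055.6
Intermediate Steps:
w(t, m) = -1 - t
(w(6/10, -12) + X(-10, 5 - 2))*(-91) = ((-1 - 6/10) - 10)*(-91) = ((-1 - 1*3/5) - 10)*(-91) = ((-1 - 3/5) - 10)*(-91) = (-8/5 - 10)*(-91) = -58/5*(-91) = 5278/5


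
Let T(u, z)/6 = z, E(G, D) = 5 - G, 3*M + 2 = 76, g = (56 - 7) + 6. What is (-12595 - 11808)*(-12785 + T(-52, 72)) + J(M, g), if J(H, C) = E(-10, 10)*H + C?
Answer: 301450684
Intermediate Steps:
g = 55 (g = 49 + 6 = 55)
M = 74/3 (M = -⅔ + (⅓)*76 = -⅔ + 76/3 = 74/3 ≈ 24.667)
T(u, z) = 6*z
J(H, C) = C + 15*H (J(H, C) = (5 - 1*(-10))*H + C = (5 + 10)*H + C = 15*H + C = C + 15*H)
(-12595 - 11808)*(-12785 + T(-52, 72)) + J(M, g) = (-12595 - 11808)*(-12785 + 6*72) + (55 + 15*(74/3)) = -24403*(-12785 + 432) + (55 + 370) = -24403*(-12353) + 425 = 301450259 + 425 = 301450684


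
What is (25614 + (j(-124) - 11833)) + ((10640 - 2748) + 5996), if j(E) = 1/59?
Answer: 1632472/59 ≈ 27669.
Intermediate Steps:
j(E) = 1/59
(25614 + (j(-124) - 11833)) + ((10640 - 2748) + 5996) = (25614 + (1/59 - 11833)) + ((10640 - 2748) + 5996) = (25614 - 698146/59) + (7892 + 5996) = 813080/59 + 13888 = 1632472/59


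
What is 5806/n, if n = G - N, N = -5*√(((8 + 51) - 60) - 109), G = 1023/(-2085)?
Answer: -125090270/120766821 - 14022215750*I*√110/1328435031 ≈ -1.0358 - 110.71*I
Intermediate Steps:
G = -341/695 (G = 1023*(-1/2085) = -341/695 ≈ -0.49065)
N = -5*I*√110 (N = -5*√((59 - 60) - 109) = -5*√(-1 - 109) = -5*I*√110 ≈ -52.44*I)
n = -341/695 + 5*I*√110 (n = -341/695 - (-5)*I*√110 = -341/695 + 5*I*√110 ≈ -0.49065 + 52.44*I)
5806/n = 5806/(-341/695 + 5*I*√110)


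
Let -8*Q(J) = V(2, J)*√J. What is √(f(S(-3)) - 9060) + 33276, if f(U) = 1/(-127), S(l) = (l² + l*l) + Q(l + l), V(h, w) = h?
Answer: 33276 + I*√146128867/127 ≈ 33276.0 + 95.184*I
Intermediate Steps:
Q(J) = -√J/4
S(l) = 2*l² - √2*√l/4 (S(l) = (l² + l*l) - √(l + l)/4 = (l² + l²) - √2*√l/4 = 2*l² - √2*√l/4)
f(U) = -1/127
√(f(S(-3)) - 9060) + 33276 = √(-1/127 - 9060) + 33276 = √(-1150621/127) + 33276 = I*√146128867/127 + 33276 = 33276 + I*√146128867/127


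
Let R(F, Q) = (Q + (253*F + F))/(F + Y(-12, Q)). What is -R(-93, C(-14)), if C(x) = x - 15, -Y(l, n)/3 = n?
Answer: -23651/6 ≈ -3941.8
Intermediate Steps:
Y(l, n) = -3*n
C(x) = -15 + x
R(F, Q) = (Q + 254*F)/(F - 3*Q) (R(F, Q) = (Q + (253*F + F))/(F - 3*Q) = (Q + 254*F)/(F - 3*Q))
-R(-93, C(-14)) = -((-15 - 14) + 254*(-93))/(-93 - 3*(-15 - 14)) = -(-29 - 23622)/(-93 - 3*(-29)) = -(-23651)/(-93 + 87) = -(-23651)/(-6) = -(-1)*(-23651)/6 = -1*23651/6 = -23651/6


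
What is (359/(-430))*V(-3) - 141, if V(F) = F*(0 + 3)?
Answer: -57399/430 ≈ -133.49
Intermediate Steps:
V(F) = 3*F (V(F) = F*3 = 3*F)
(359/(-430))*V(-3) - 141 = (359/(-430))*(3*(-3)) - 141 = (359*(-1/430))*(-9) - 141 = -359/430*(-9) - 141 = 3231/430 - 141 = -57399/430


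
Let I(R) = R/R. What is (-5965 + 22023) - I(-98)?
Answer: 16057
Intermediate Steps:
I(R) = 1
(-5965 + 22023) - I(-98) = (-5965 + 22023) - 1*1 = 16058 - 1 = 16057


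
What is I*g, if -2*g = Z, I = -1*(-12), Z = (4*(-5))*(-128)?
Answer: -15360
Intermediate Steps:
Z = 2560 (Z = -20*(-128) = 2560)
I = 12
g = -1280 (g = -½*2560 = -1280)
I*g = 12*(-1280) = -15360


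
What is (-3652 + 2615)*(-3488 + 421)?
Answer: 3180479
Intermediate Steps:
(-3652 + 2615)*(-3488 + 421) = -1037*(-3067) = 3180479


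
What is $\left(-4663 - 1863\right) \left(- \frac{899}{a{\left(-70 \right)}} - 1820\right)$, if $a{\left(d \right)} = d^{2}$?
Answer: $\frac{29102367437}{2450} \approx 1.1879 \cdot 10^{7}$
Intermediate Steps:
$\left(-4663 - 1863\right) \left(- \frac{899}{a{\left(-70 \right)}} - 1820\right) = \left(-4663 - 1863\right) \left(- \frac{899}{\left(-70\right)^{2}} - 1820\right) = - 6526 \left(- \frac{899}{4900} - 1820\right) = \left(-6526\right) \left(- \frac{8918899}{4900}\right) = \frac{29102367437}{2450}$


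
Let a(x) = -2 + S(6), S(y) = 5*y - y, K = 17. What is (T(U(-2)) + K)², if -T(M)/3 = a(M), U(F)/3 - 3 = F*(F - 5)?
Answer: 2401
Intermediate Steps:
U(F) = 9 + 3*F*(-5 + F) (U(F) = 9 + 3*(F*(F - 5)) = 9 + 3*(F*(-5 + F)) = 9 + 3*F*(-5 + F))
S(y) = 4*y
a(x) = 22 (a(x) = -2 + 4*6 = -2 + 24 = 22)
T(M) = -66 (T(M) = -3*22 = -66)
(T(U(-2)) + K)² = (-66 + 17)² = (-49)² = 2401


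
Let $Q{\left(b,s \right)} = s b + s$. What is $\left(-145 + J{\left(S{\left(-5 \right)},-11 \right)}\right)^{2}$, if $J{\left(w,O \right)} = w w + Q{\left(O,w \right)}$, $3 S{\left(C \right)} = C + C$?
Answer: $\frac{819025}{81} \approx 10111.0$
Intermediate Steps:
$Q{\left(b,s \right)} = s + b s$ ($Q{\left(b,s \right)} = b s + s = s + b s$)
$S{\left(C \right)} = \frac{2 C}{3}$ ($S{\left(C \right)} = \frac{C + C}{3} = \frac{2 C}{3}$)
$J{\left(w,O \right)} = w^{2} + w \left(1 + O\right)$ ($J{\left(w,O \right)} = w w + w \left(1 + O\right) = w^{2} + w \left(1 + O\right)$)
$\left(-145 + J{\left(S{\left(-5 \right)},-11 \right)}\right)^{2} = \left(-145 + \frac{2}{3} \left(-5\right) \left(1 - 11 + \frac{2}{3} \left(-5\right)\right)\right)^{2} = \left(-145 - \frac{10 \left(1 - 11 - \frac{10}{3}\right)}{3}\right)^{2} = \left(-145 - - \frac{400}{9}\right)^{2} = \left(-145 + \frac{400}{9}\right)^{2} = \left(- \frac{905}{9}\right)^{2} = \frac{819025}{81}$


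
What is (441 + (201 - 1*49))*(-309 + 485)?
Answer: 104368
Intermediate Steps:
(441 + (201 - 1*49))*(-309 + 485) = (441 + (201 - 49))*176 = (441 + 152)*176 = 593*176 = 104368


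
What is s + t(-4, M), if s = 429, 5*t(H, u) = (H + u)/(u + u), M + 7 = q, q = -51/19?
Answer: 39481/92 ≈ 429.14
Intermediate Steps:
q = -51/19 (q = -51*1/19 = -51/19 ≈ -2.6842)
M = -184/19 (M = -7 - 51/19 = -184/19 ≈ -9.6842)
t(H, u) = (H + u)/(10*u) (t(H, u) = ((H + u)/(u + u))/5 = ((H + u)/((2*u)))/5 = ((H + u)*(1/(2*u)))/5 = ((H + u)/(2*u))/5 = (H + u)/(10*u))
s + t(-4, M) = 429 + (-4 - 184/19)/(10*(-184/19)) = 429 + (⅒)*(-19/184)*(-260/19) = 429 + 13/92 = 39481/92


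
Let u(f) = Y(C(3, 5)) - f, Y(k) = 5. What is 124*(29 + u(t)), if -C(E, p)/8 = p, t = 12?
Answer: 2728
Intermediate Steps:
C(E, p) = -8*p
u(f) = 5 - f
124*(29 + u(t)) = 124*(29 + (5 - 1*12)) = 124*(29 + (5 - 12)) = 124*(29 - 7) = 124*22 = 2728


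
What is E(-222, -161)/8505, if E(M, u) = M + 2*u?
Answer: -544/8505 ≈ -0.063962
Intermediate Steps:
E(-222, -161)/8505 = (-222 + 2*(-161))/8505 = (-222 - 322)*(1/8505) = -544*1/8505 = -544/8505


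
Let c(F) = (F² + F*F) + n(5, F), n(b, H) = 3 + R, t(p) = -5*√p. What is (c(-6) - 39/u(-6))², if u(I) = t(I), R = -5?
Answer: 244493/50 - 182*I*√6 ≈ 4889.9 - 445.81*I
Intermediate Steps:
u(I) = -5*√I
n(b, H) = -2 (n(b, H) = 3 - 5 = -2)
c(F) = -2 + 2*F² (c(F) = (F² + F*F) - 2 = (F² + F²) - 2 = 2*F² - 2 = -2 + 2*F²)
(c(-6) - 39/u(-6))² = ((-2 + 2*(-6)²) - 39*I*√6/30)² = ((-2 + 2*36) - 39*I*√6/30)² = ((-2 + 72) - 39*I*√6/30)² = (70 - 13*I*√6/10)²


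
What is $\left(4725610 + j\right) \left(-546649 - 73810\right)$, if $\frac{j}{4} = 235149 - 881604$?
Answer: $-1327651963610$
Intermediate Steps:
$j = -2585820$ ($j = 4 \left(235149 - 881604\right) = 4 \left(-646455\right) = -2585820$)
$\left(4725610 + j\right) \left(-546649 - 73810\right) = \left(4725610 - 2585820\right) \left(-546649 - 73810\right) = 2139790 \left(-620459\right) = -1327651963610$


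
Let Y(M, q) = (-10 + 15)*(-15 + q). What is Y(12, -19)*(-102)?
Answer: 17340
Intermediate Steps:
Y(M, q) = -75 + 5*q (Y(M, q) = 5*(-15 + q) = -75 + 5*q)
Y(12, -19)*(-102) = (-75 + 5*(-19))*(-102) = (-75 - 95)*(-102) = -170*(-102) = 17340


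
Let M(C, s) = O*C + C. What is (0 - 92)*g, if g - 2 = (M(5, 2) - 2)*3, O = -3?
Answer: 3128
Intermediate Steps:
M(C, s) = -2*C (M(C, s) = -3*C + C = -2*C)
g = -34 (g = 2 + (-2*5 - 2)*3 = 2 + (-10 - 2)*3 = 2 - 12*3 = 2 - 36 = -34)
(0 - 92)*g = (0 - 92)*(-34) = -92*(-34) = 3128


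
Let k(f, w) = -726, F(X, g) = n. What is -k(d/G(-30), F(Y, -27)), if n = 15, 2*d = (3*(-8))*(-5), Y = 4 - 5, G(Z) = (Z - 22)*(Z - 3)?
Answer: 726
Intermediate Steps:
G(Z) = (-22 + Z)*(-3 + Z)
Y = -1
d = 60 (d = ((3*(-8))*(-5))/2 = (-24*(-5))/2 = (1/2)*120 = 60)
F(X, g) = 15
-k(d/G(-30), F(Y, -27)) = -1*(-726) = 726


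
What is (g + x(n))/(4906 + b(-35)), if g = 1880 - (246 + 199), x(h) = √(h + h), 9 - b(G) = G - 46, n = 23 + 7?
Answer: 1435/4996 + √15/2498 ≈ 0.28878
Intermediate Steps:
n = 30
b(G) = 55 - G (b(G) = 9 - (G - 46) = 9 - (-46 + G) = 9 + (46 - G) = 55 - G)
x(h) = √2*√h (x(h) = √(2*h) = √2*√h)
g = 1435 (g = 1880 - 1*445 = 1880 - 445 = 1435)
(g + x(n))/(4906 + b(-35)) = (1435 + √2*√30)/(4906 + (55 - 1*(-35))) = (1435 + 2*√15)/(4906 + (55 + 35)) = (1435 + 2*√15)/(4906 + 90) = (1435 + 2*√15)/4996 = (1435 + 2*√15)*(1/4996) = 1435/4996 + √15/2498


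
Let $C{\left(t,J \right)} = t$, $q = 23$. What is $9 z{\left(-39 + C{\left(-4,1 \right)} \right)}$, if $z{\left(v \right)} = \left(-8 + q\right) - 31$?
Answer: $-144$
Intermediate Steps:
$z{\left(v \right)} = -16$ ($z{\left(v \right)} = \left(-8 + 23\right) - 31 = 15 - 31 = -16$)
$9 z{\left(-39 + C{\left(-4,1 \right)} \right)} = 9 \left(-16\right) = -144$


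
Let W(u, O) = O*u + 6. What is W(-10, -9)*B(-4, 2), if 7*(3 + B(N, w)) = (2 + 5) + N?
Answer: -1728/7 ≈ -246.86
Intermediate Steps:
W(u, O) = 6 + O*u
B(N, w) = -2 + N/7 (B(N, w) = -3 + ((2 + 5) + N)/7 = -3 + (7 + N)/7 = -3 + (1 + N/7) = -2 + N/7)
W(-10, -9)*B(-4, 2) = (6 - 9*(-10))*(-2 + (⅐)*(-4)) = (6 + 90)*(-2 - 4/7) = 96*(-18/7) = -1728/7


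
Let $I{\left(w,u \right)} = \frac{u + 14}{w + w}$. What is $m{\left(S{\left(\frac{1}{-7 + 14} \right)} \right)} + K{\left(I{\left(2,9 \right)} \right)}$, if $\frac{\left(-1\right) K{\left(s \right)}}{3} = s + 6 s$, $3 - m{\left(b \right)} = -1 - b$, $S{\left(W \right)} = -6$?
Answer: $- \frac{491}{4} \approx -122.75$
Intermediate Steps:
$I{\left(w,u \right)} = \frac{14 + u}{2 w}$
$m{\left(b \right)} = 4 + b$ ($m{\left(b \right)} = 3 - \left(-1 - b\right) = 3 + \left(1 + b\right) = 4 + b$)
$K{\left(s \right)} = - 21 s$ ($K{\left(s \right)} = - 3 \left(s + 6 s\right) = - 3 \cdot 7 s = - 21 s$)
$m{\left(S{\left(\frac{1}{-7 + 14} \right)} \right)} + K{\left(I{\left(2,9 \right)} \right)} = \left(4 - 6\right) - 21 \frac{14 + 9}{2 \cdot 2} = -2 - 21 \cdot \frac{1}{2} \cdot \frac{1}{2} \cdot 23 = -2 - \frac{483}{4} = - \frac{491}{4}$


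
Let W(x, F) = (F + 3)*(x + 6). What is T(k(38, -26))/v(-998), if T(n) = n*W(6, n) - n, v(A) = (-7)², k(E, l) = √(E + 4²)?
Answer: 648/49 + 15*√6/7 ≈ 18.473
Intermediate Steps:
W(x, F) = (3 + F)*(6 + x)
k(E, l) = √(16 + E) (k(E, l) = √(E + 16) = √(16 + E))
v(A) = 49
T(n) = -n + n*(36 + 12*n) (T(n) = n*(18 + 3*6 + 6*n + n*6) - n = n*(18 + 18 + 6*n + 6*n) - n = n*(36 + 12*n) - n = -n + n*(36 + 12*n))
T(k(38, -26))/v(-998) = (√(16 + 38)*(35 + 12*√(16 + 38)))/49 = (√54*(35 + 12*√54))*(1/49) = ((3*√6)*(35 + 12*(3*√6)))*(1/49) = ((3*√6)*(35 + 36*√6))*(1/49) = (3*√6*(35 + 36*√6))*(1/49) = 3*√6*(35 + 36*√6)/49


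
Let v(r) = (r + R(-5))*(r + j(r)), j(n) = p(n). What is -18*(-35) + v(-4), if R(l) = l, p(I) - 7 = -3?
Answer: 630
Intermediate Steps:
p(I) = 4 (p(I) = 7 - 3 = 4)
j(n) = 4
v(r) = (-5 + r)*(4 + r) (v(r) = (r - 5)*(r + 4) = (-5 + r)*(4 + r))
-18*(-35) + v(-4) = -18*(-35) + (-20 + (-4)² - 1*(-4)) = 630 + (-20 + 16 + 4) = 630 + 0 = 630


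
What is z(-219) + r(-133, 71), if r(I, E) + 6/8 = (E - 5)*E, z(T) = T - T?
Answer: 18741/4 ≈ 4685.3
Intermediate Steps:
z(T) = 0
r(I, E) = -3/4 + E*(-5 + E) (r(I, E) = -3/4 + (E - 5)*E = -3/4 + (-5 + E)*E = -3/4 + E*(-5 + E))
z(-219) + r(-133, 71) = 0 + (-3/4 + 71**2 - 5*71) = 0 + (-3/4 + 5041 - 355) = 0 + 18741/4 = 18741/4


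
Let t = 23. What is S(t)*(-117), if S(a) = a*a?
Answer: -61893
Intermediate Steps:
S(a) = a²
S(t)*(-117) = 23²*(-117) = 529*(-117) = -61893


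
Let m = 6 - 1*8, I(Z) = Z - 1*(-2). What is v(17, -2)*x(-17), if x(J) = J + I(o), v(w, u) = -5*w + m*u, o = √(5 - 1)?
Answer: 1053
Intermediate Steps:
o = 2 (o = √4 = 2)
I(Z) = 2 + Z (I(Z) = Z + 2 = 2 + Z)
m = -2 (m = 6 - 8 = -2)
v(w, u) = -5*w - 2*u
x(J) = 4 + J (x(J) = J + (2 + 2) = J + 4 = 4 + J)
v(17, -2)*x(-17) = (-5*17 - 2*(-2))*(4 - 17) = (-85 + 4)*(-13) = -81*(-13) = 1053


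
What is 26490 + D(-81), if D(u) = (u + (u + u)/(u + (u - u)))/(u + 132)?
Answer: 1350911/51 ≈ 26488.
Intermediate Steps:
D(u) = (2 + u)/(132 + u) (D(u) = (u + (2*u)/(u + 0))/(132 + u) = (u + (2*u)/u)/(132 + u) = (u + 2)/(132 + u) = (2 + u)/(132 + u))
26490 + D(-81) = 26490 + (2 - 81)/(132 - 81) = 26490 - 79/51 = 1350911/51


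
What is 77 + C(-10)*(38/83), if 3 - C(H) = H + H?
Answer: 7265/83 ≈ 87.530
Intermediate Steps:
C(H) = 3 - 2*H (C(H) = 3 - (H + H) = 3 - 2*H)
77 + C(-10)*(38/83) = 77 + (3 - 2*(-10))*(38/83) = 77 + (3 + 20)*(38*(1/83)) = 77 + 23*(38/83) = 77 + 874/83 = 7265/83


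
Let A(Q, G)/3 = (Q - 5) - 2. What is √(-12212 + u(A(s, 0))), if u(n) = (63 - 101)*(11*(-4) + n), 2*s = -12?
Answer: I*√9058 ≈ 95.174*I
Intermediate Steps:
s = -6 (s = (½)*(-12) = -6)
A(Q, G) = -21 + 3*Q (A(Q, G) = 3*((Q - 5) - 2) = 3*((-5 + Q) - 2) = 3*(-7 + Q) = -21 + 3*Q)
u(n) = 1672 - 38*n (u(n) = -38*(-44 + n) = 1672 - 38*n)
√(-12212 + u(A(s, 0))) = √(-12212 + (1672 - 38*(-21 + 3*(-6)))) = √(-12212 + (1672 - 38*(-21 - 18))) = √(-12212 + (1672 - 38*(-39))) = √(-12212 + (1672 + 1482)) = √(-12212 + 3154) = √(-9058) = I*√9058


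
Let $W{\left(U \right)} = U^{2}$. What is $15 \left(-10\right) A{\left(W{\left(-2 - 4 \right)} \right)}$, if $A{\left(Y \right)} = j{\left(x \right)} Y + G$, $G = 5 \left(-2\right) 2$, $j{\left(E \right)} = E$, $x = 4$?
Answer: $-18600$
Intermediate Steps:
$G = -20$ ($G = \left(-10\right) 2 = -20$)
$A{\left(Y \right)} = -20 + 4 Y$ ($A{\left(Y \right)} = 4 Y - 20 = -20 + 4 Y$)
$15 \left(-10\right) A{\left(W{\left(-2 - 4 \right)} \right)} = 15 \left(-10\right) \left(-20 + 4 \left(-2 - 4\right)^{2}\right) = - 150 \left(-20 + 4 \left(-2 - 4\right)^{2}\right) = - 150 \left(-20 + 4 \left(-6\right)^{2}\right) = - 150 \left(-20 + 4 \cdot 36\right) = - 150 \left(-20 + 144\right) = \left(-150\right) 124 = -18600$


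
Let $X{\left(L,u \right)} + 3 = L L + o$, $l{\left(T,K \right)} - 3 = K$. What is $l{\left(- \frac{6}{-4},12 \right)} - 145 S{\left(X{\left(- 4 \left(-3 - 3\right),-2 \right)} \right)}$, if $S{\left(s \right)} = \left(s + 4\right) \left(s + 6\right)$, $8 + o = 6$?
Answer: $-48107360$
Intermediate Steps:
$o = -2$ ($o = -8 + 6 = -2$)
$l{\left(T,K \right)} = 3 + K$
$X{\left(L,u \right)} = -5 + L^{2}$ ($X{\left(L,u \right)} = -3 + \left(L L - 2\right) = -3 + \left(L^{2} - 2\right) = -3 + \left(-2 + L^{2}\right) = -5 + L^{2}$)
$S{\left(s \right)} = \left(4 + s\right) \left(6 + s\right)$
$l{\left(- \frac{6}{-4},12 \right)} - 145 S{\left(X{\left(- 4 \left(-3 - 3\right),-2 \right)} \right)} = \left(3 + 12\right) - 145 \left(24 + \left(-5 + \left(- 4 \left(-3 - 3\right)\right)^{2}\right)^{2} + 10 \left(-5 + \left(- 4 \left(-3 - 3\right)\right)^{2}\right)\right) = 15 - 145 \left(24 + \left(-5 + \left(\left(-4\right) \left(-6\right)\right)^{2}\right)^{2} + 10 \left(-5 + \left(\left(-4\right) \left(-6\right)\right)^{2}\right)\right) = 15 - 145 \left(24 + \left(-5 + 24^{2}\right)^{2} + 10 \left(-5 + 24^{2}\right)\right) = 15 - 145 \left(24 + \left(-5 + 576\right)^{2} + 10 \left(-5 + 576\right)\right) = 15 - 145 \left(24 + 571^{2} + 10 \cdot 571\right) = 15 - 145 \left(24 + 326041 + 5710\right) = 15 - 48107375 = -48107360$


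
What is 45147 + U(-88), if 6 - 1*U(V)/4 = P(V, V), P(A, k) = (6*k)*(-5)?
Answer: 34611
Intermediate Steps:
P(A, k) = -30*k
U(V) = 24 + 120*V (U(V) = 24 - (-120)*V = 24 + 120*V)
45147 + U(-88) = 45147 + (24 + 120*(-88)) = 45147 + (24 - 10560) = 45147 - 10536 = 34611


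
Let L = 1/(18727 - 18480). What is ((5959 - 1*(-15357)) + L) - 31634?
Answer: -2548545/247 ≈ -10318.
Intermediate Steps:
L = 1/247 ≈ 0.0040486
((5959 - 1*(-15357)) + L) - 31634 = ((5959 - 1*(-15357)) + 1/247) - 31634 = ((5959 + 15357) + 1/247) - 31634 = (21316 + 1/247) - 31634 = 5265053/247 - 31634 = -2548545/247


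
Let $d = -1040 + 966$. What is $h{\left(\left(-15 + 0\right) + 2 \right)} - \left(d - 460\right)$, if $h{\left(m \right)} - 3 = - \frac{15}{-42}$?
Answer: $\frac{7523}{14} \approx 537.36$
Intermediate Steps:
$d = -74$
$h{\left(m \right)} = \frac{47}{14}$ ($h{\left(m \right)} = 3 - \frac{15}{-42} = 3 - - \frac{5}{14} = 3 + \frac{5}{14} = \frac{47}{14}$)
$h{\left(\left(-15 + 0\right) + 2 \right)} - \left(d - 460\right) = \frac{47}{14} - \left(-74 - 460\right) = \frac{47}{14} - -534 = \frac{47}{14} + 534 = \frac{7523}{14}$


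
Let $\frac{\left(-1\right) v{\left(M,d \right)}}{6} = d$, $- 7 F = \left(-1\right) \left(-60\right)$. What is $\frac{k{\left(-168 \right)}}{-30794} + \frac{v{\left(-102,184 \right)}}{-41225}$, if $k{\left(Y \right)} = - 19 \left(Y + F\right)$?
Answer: $- \frac{365075934}{4443189275} \approx -0.082165$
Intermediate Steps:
$F = - \frac{60}{7}$ ($F = - \frac{\left(-1\right) \left(-60\right)}{7} = \left(- \frac{1}{7}\right) 60 = - \frac{60}{7} \approx -8.5714$)
$k{\left(Y \right)} = \frac{1140}{7} - 19 Y$ ($k{\left(Y \right)} = - 19 \left(Y - \frac{60}{7}\right) = - 19 \left(- \frac{60}{7} + Y\right) = \frac{1140}{7} - 19 Y$)
$v{\left(M,d \right)} = - 6 d$
$\frac{k{\left(-168 \right)}}{-30794} + \frac{v{\left(-102,184 \right)}}{-41225} = \frac{\frac{1140}{7} - -3192}{-30794} + \frac{\left(-6\right) 184}{-41225} = \left(\frac{1140}{7} + 3192\right) \left(- \frac{1}{30794}\right) - - \frac{1104}{41225} = \frac{23484}{7} \left(- \frac{1}{30794}\right) + \frac{1104}{41225} = - \frac{11742}{107779} + \frac{1104}{41225} = - \frac{365075934}{4443189275}$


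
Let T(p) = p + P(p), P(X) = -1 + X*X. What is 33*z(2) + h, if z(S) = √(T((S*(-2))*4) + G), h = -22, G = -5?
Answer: -22 + 99*√26 ≈ 482.80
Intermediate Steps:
P(X) = -1 + X²
T(p) = -1 + p + p² (T(p) = p + (-1 + p²) = -1 + p + p²)
z(S) = √(-6 - 8*S + 64*S²) (z(S) = √((-1 + (S*(-2))*4 + ((S*(-2))*4)²) - 5) = √((-1 - 2*S*4 + (-2*S*4)²) - 5) = √((-1 - 8*S + (-8*S)²) - 5) = √((-1 - 8*S + 64*S²) - 5) = √(-6 - 8*S + 64*S²))
33*z(2) + h = 33*√(-6 - 8*2 + 64*2²) - 22 = 33*√(-6 - 16 + 64*4) - 22 = 33*√(-6 - 16 + 256) - 22 = 33*√234 - 22 = 33*(3*√26) - 22 = 99*√26 - 22 = -22 + 99*√26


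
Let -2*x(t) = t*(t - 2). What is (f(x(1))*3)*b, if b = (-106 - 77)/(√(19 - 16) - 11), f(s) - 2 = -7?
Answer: -30195/118 - 2745*√3/118 ≈ -296.18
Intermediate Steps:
x(t) = -t*(-2 + t)/2 (x(t) = -t*(t - 2)/2 = -t*(-2 + t)/2)
f(s) = -5 (f(s) = 2 - 7 = -5)
b = -183/(-11 + √3) (b = -183/(√3 - 11) = -183/(-11 + √3) ≈ 19.745)
(f(x(1))*3)*b = (-5*3)*(2013/118 + 183*√3/118) = -15*(2013/118 + 183*√3/118) = -30195/118 - 2745*√3/118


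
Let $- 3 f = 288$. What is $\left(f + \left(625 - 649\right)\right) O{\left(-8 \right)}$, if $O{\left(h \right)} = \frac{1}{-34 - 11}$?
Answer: $\frac{8}{3} \approx 2.6667$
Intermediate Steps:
$f = -96$ ($f = \left(- \frac{1}{3}\right) 288 = -96$)
$O{\left(h \right)} = - \frac{1}{45}$ ($O{\left(h \right)} = \frac{1}{-45} = - \frac{1}{45}$)
$\left(f + \left(625 - 649\right)\right) O{\left(-8 \right)} = \left(-96 + \left(625 - 649\right)\right) \left(- \frac{1}{45}\right) = \left(-96 - 24\right) \left(- \frac{1}{45}\right) = \left(-120\right) \left(- \frac{1}{45}\right) = \frac{8}{3}$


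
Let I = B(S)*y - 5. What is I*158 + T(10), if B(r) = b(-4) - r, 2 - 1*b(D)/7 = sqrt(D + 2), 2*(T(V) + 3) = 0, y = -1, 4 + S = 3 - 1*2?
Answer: -3479 + 1106*I*sqrt(2) ≈ -3479.0 + 1564.1*I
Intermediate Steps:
S = -3 (S = -4 + (3 - 1*2) = -4 + (3 - 2) = -4 + 1 = -3)
T(V) = -3 (T(V) = -3 + (1/2)*0 = -3 + 0 = -3)
b(D) = 14 - 7*sqrt(2 + D) (b(D) = 14 - 7*sqrt(D + 2) = 14 - 7*sqrt(2 + D))
B(r) = 14 - r - 7*I*sqrt(2) (B(r) = (14 - 7*sqrt(2 - 4)) - r = (14 - 7*I*sqrt(2)) - r = 14 - r - 7*I*sqrt(2))
I = -22 + 7*I*sqrt(2) (I = (14 - 1*(-3) - 7*I*sqrt(2))*(-1) - 5 = (14 + 3 - 7*I*sqrt(2))*(-1) - 5 = (17 - 7*I*sqrt(2))*(-1) - 5 = (-17 + 7*I*sqrt(2)) - 5 = -22 + 7*I*sqrt(2) ≈ -22.0 + 9.8995*I)
I*158 + T(10) = (-22 + 7*I*sqrt(2))*158 - 3 = (-3476 + 1106*I*sqrt(2)) - 3 = -3479 + 1106*I*sqrt(2)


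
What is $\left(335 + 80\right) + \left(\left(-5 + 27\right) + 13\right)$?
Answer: $450$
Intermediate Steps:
$\left(335 + 80\right) + \left(\left(-5 + 27\right) + 13\right) = 415 + \left(22 + 13\right) = 415 + 35 = 450$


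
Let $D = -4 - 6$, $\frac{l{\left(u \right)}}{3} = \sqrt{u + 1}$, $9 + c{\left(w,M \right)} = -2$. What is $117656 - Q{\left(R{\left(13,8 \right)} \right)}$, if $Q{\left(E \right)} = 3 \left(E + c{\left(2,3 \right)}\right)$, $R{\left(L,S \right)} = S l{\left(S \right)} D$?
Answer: $119849$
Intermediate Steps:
$c{\left(w,M \right)} = -11$ ($c{\left(w,M \right)} = -9 - 2 = -11$)
$l{\left(u \right)} = 3 \sqrt{1 + u}$ ($l{\left(u \right)} = 3 \sqrt{u + 1} = 3 \sqrt{1 + u}$)
$D = -10$ ($D = -4 - 6 = -10$)
$R{\left(L,S \right)} = - 30 S \sqrt{1 + S}$ ($R{\left(L,S \right)} = S 3 \sqrt{1 + S} \left(-10\right) = 3 S \sqrt{1 + S} \left(-10\right) = - 30 S \sqrt{1 + S}$)
$Q{\left(E \right)} = -33 + 3 E$ ($Q{\left(E \right)} = 3 \left(E - 11\right) = 3 \left(-11 + E\right) = -33 + 3 E$)
$117656 - Q{\left(R{\left(13,8 \right)} \right)} = 117656 - \left(-33 + 3 \left(\left(-30\right) 8 \sqrt{1 + 8}\right)\right) = 117656 - \left(-33 + 3 \left(\left(-30\right) 8 \sqrt{9}\right)\right) = 117656 - \left(-33 + 3 \left(\left(-30\right) 8 \cdot 3\right)\right) = 117656 - \left(-33 + 3 \left(-720\right)\right) = 117656 - \left(-33 - 2160\right) = 117656 - -2193 = 117656 + 2193 = 119849$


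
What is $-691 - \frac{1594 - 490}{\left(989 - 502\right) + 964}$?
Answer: $- \frac{1003745}{1451} \approx -691.76$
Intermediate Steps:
$-691 - \frac{1594 - 490}{\left(989 - 502\right) + 964} = -691 - \frac{1104}{\left(989 - 502\right) + 964} = -691 - \frac{1104}{487 + 964} = -691 - \frac{1104}{1451} = - \frac{1003745}{1451}$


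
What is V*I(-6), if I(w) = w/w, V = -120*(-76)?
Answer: 9120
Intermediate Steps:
V = 9120
I(w) = 1
V*I(-6) = 9120*1 = 9120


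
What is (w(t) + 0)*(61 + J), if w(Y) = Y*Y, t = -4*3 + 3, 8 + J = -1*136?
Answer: -6723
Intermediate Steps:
J = -144 (J = -8 - 1*136 = -8 - 136 = -144)
t = -9 (t = -12 + 3 = -9)
w(Y) = Y²
(w(t) + 0)*(61 + J) = ((-9)² + 0)*(61 - 144) = (81 + 0)*(-83) = 81*(-83) = -6723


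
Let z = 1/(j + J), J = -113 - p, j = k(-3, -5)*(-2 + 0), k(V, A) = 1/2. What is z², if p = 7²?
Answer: 1/26569 ≈ 3.7638e-5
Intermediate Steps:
k(V, A) = ½
p = 49
j = -1 (j = (-2 + 0)/2 = (½)*(-2) = -1)
J = -162 (J = -113 - 1*49 = -113 - 49 = -162)
z = -1/163 (z = 1/(-1 - 162) = 1/(-163) = -1/163 ≈ -0.0061350)
z² = (-1/163)² = 1/26569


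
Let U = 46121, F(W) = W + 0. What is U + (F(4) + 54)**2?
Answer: 49485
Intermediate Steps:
F(W) = W
U + (F(4) + 54)**2 = 46121 + (4 + 54)**2 = 46121 + 58**2 = 46121 + 3364 = 49485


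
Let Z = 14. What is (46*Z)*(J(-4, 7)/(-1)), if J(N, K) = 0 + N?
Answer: 2576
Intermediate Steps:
J(N, K) = N
(46*Z)*(J(-4, 7)/(-1)) = (46*14)*(-4/(-1)) = 644*(-4*(-1)) = 644*4 = 2576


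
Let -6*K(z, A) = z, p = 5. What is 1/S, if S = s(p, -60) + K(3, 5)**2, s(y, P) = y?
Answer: 4/21 ≈ 0.19048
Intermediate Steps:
K(z, A) = -z/6
S = 21/4 (S = 5 + (-1/6*3)**2 = 5 + (-1/2)**2 = 5 + 1/4 = 21/4 ≈ 5.2500)
1/S = 1/(21/4) = 4/21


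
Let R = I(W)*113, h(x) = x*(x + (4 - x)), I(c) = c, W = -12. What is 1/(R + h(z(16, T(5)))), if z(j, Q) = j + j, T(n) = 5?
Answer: -1/1228 ≈ -0.00081433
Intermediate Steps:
z(j, Q) = 2*j
h(x) = 4*x (h(x) = x*4 = 4*x)
R = -1356 (R = -12*113 = -1356)
1/(R + h(z(16, T(5)))) = 1/(-1356 + 4*(2*16)) = 1/(-1356 + 4*32) = 1/(-1356 + 128) = 1/(-1228) = -1/1228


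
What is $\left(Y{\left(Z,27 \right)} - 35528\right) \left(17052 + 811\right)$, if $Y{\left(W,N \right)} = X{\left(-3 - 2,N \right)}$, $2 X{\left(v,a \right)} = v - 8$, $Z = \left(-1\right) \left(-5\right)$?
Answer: $- \frac{1269505547}{2} \approx -6.3475 \cdot 10^{8}$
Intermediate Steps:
$Z = 5$
$X{\left(v,a \right)} = -4 + \frac{v}{2}$ ($X{\left(v,a \right)} = \frac{v - 8}{2} = \frac{-8 + v}{2} = -4 + \frac{v}{2}$)
$Y{\left(W,N \right)} = - \frac{13}{2}$ ($Y{\left(W,N \right)} = -4 + \frac{-3 - 2}{2} = -4 + \frac{1}{2} \left(-5\right) = -4 - \frac{5}{2} = - \frac{13}{2}$)
$\left(Y{\left(Z,27 \right)} - 35528\right) \left(17052 + 811\right) = \left(- \frac{13}{2} - 35528\right) \left(17052 + 811\right) = \left(- \frac{71069}{2}\right) 17863 = - \frac{1269505547}{2}$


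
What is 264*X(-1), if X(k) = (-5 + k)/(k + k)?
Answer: 792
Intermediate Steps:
X(k) = (-5 + k)/(2*k) (X(k) = (-5 + k)/((2*k)) = (-5 + k)*(1/(2*k)) = (-5 + k)/(2*k))
264*X(-1) = 264*((1/2)*(-5 - 1)/(-1)) = 264*((1/2)*(-1)*(-6)) = 264*3 = 792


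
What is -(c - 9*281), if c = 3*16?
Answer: 2481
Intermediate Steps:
c = 48
-(c - 9*281) = -(48 - 9*281) = -(48 - 2529) = -1*(-2481) = 2481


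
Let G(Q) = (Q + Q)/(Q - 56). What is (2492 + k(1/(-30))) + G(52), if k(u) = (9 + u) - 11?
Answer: 73919/30 ≈ 2464.0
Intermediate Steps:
k(u) = -2 + u
G(Q) = 2*Q/(-56 + Q) (G(Q) = (2*Q)/(-56 + Q) = 2*Q/(-56 + Q))
(2492 + k(1/(-30))) + G(52) = (2492 + (-2 + 1/(-30))) + 2*52/(-56 + 52) = (2492 + (-2 - 1/30)) + 2*52/(-4) = (2492 - 61/30) + 2*52*(-¼) = 74699/30 - 26 = 73919/30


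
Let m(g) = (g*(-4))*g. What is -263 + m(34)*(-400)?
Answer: 1849337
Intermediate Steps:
m(g) = -4*g² (m(g) = (-4*g)*g = -4*g²)
-263 + m(34)*(-400) = -263 - 4*34²*(-400) = -263 - 4*1156*(-400) = -263 - 4624*(-400) = -263 + 1849600 = 1849337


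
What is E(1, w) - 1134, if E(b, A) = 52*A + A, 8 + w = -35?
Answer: -3413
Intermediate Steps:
w = -43 (w = -8 - 35 = -43)
E(b, A) = 53*A
E(1, w) - 1134 = 53*(-43) - 1134 = -2279 - 1134 = -3413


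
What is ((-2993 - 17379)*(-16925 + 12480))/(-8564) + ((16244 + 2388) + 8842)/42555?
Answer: -321105883947/30370085 ≈ -10573.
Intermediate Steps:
((-2993 - 17379)*(-16925 + 12480))/(-8564) + ((16244 + 2388) + 8842)/42555 = -20372*(-4445)*(-1/8564) + (18632 + 8842)*(1/42555) = 90553540*(-1/8564) + 27474*(1/42555) = -22638385/2141 + 9158/14185 = -321105883947/30370085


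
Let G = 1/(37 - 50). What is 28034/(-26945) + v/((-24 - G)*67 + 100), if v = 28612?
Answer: -10570054678/526424465 ≈ -20.079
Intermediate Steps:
G = -1/13 (G = 1/(-13) = -1/13 ≈ -0.076923)
28034/(-26945) + v/((-24 - G)*67 + 100) = 28034/(-26945) + 28612/((-24 - 1*(-1/13))*67 + 100) = 28034*(-1/26945) + 28612/((-24 + 1/13)*67 + 100) = -28034/26945 + 28612/(-311/13*67 + 100) = -28034/26945 + 28612/(-20837/13 + 100) = -28034/26945 + 28612/(-19537/13) = -28034/26945 + 28612*(-13/19537) = -28034/26945 - 371956/19537 = -10570054678/526424465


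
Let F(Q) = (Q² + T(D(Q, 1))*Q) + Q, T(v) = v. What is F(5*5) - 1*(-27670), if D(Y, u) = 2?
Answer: 28370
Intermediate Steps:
F(Q) = Q² + 3*Q (F(Q) = (Q² + 2*Q) + Q = Q² + 3*Q)
F(5*5) - 1*(-27670) = (5*5)*(3 + 5*5) - 1*(-27670) = 25*(3 + 25) + 27670 = 25*28 + 27670 = 700 + 27670 = 28370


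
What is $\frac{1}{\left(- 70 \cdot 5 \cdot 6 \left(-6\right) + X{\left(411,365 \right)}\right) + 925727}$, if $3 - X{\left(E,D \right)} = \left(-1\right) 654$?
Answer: $\frac{1}{938984} \approx 1.065 \cdot 10^{-6}$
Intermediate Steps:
$X{\left(E,D \right)} = 657$ ($X{\left(E,D \right)} = 3 - \left(-1\right) 654 = 3 - -654 = 3 + 654 = 657$)
$\frac{1}{\left(- 70 \cdot 5 \cdot 6 \left(-6\right) + X{\left(411,365 \right)}\right) + 925727} = \frac{1}{\left(- 70 \cdot 5 \cdot 6 \left(-6\right) + 657\right) + 925727} = \frac{1}{\left(\left(-70\right) 30 \left(-6\right) + 657\right) + 925727} = \frac{1}{\left(\left(-2100\right) \left(-6\right) + 657\right) + 925727} = \frac{1}{\left(12600 + 657\right) + 925727} = \frac{1}{13257 + 925727} = \frac{1}{938984}$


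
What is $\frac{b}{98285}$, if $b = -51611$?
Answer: $- \frac{51611}{98285} \approx -0.52512$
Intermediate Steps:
$\frac{b}{98285} = - \frac{51611}{98285}$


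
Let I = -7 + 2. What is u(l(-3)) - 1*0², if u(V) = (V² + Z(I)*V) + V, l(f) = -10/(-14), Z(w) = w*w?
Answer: 935/49 ≈ 19.082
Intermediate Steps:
I = -5
Z(w) = w²
l(f) = 5/7 (l(f) = -10*(-1/14) = 5/7)
u(V) = V² + 26*V (u(V) = (V² + (-5)²*V) + V = (V² + 25*V) + V = V² + 26*V)
u(l(-3)) - 1*0² = 5*(26 + 5/7)/7 - 1*0² = (5/7)*(187/7) - 1*0 = 935/49 + 0 = 935/49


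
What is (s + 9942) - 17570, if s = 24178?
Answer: 16550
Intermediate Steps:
(s + 9942) - 17570 = (24178 + 9942) - 17570 = 34120 - 17570 = 16550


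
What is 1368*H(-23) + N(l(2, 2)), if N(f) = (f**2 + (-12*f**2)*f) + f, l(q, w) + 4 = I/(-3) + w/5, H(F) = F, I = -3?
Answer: -3906116/125 ≈ -31249.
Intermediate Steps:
l(q, w) = -3 + w/5 (l(q, w) = -4 + (-3/(-3) + w/5) = -4 + (-3*(-1/3) + w*(1/5)) = -4 + (1 + w/5) = -3 + w/5)
N(f) = f + f**2 - 12*f**3 (N(f) = (f**2 - 12*f**3) + f = f + f**2 - 12*f**3)
1368*H(-23) + N(l(2, 2)) = 1368*(-23) + (-3 + (1/5)*2)*(1 + (-3 + (1/5)*2) - 12*(-3 + (1/5)*2)**2) = -31464 + (-3 + 2/5)*(1 + (-3 + 2/5) - 12*(-3 + 2/5)**2) = -31464 - 13*(1 - 13/5 - 12*(-13/5)**2)/5 = -31464 - 13*(1 - 13/5 - 12*169/25)/5 = -31464 - 13*(1 - 13/5 - 2028/25)/5 = -31464 - 13/5*(-2068/25) = -31464 + 26884/125 = -3906116/125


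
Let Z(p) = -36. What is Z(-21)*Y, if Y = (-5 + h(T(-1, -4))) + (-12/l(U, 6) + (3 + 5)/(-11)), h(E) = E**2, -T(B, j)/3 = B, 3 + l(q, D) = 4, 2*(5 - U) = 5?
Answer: 3456/11 ≈ 314.18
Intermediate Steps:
U = 5/2 (U = 5 - 1/2*5 = 5 - 5/2 = 5/2 ≈ 2.5000)
l(q, D) = 1 (l(q, D) = -3 + 4 = 1)
T(B, j) = -3*B
Y = -96/11 (Y = (-5 + (-3*(-1))**2) + (-12/1 + (3 + 5)/(-11)) = (-5 + 3**2) + (-12*1 + 8*(-1/11)) = (-5 + 9) + (-12 - 8/11) = 4 - 140/11 = -96/11 ≈ -8.7273)
Z(-21)*Y = -36*(-96/11) = 3456/11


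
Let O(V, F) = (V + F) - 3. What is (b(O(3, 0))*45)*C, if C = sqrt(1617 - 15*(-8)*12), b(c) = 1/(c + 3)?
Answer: 15*sqrt(3057) ≈ 829.35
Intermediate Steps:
O(V, F) = -3 + F + V (O(V, F) = (F + V) - 3 = -3 + F + V)
b(c) = 1/(3 + c)
C = sqrt(3057) (C = sqrt(1617 + 120*12) = sqrt(1617 + 1440) = sqrt(3057) ≈ 55.290)
(b(O(3, 0))*45)*C = (45/(3 + (-3 + 0 + 3)))*sqrt(3057) = (45/(3 + 0))*sqrt(3057) = (45/3)*sqrt(3057) = ((1/3)*45)*sqrt(3057) = 15*sqrt(3057)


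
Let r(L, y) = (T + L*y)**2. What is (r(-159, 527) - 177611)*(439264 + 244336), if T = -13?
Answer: 4801106021890000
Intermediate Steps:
r(L, y) = (-13 + L*y)**2
(r(-159, 527) - 177611)*(439264 + 244336) = ((-13 - 159*527)**2 - 177611)*(439264 + 244336) = ((-13 - 83793)**2 - 177611)*683600 = ((-83806)**2 - 177611)*683600 = (7023445636 - 177611)*683600 = 7023268025*683600 = 4801106021890000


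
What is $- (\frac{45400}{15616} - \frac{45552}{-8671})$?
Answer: $- \frac{10625033}{1301984} \approx -8.1606$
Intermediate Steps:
$- (\frac{45400}{15616} - \frac{45552}{-8671}) = - (45400 \cdot \frac{1}{15616} - - \frac{3504}{667}) = - (\frac{5675}{1952} + \frac{3504}{667}) = \left(-1\right) \frac{10625033}{1301984} = - \frac{10625033}{1301984}$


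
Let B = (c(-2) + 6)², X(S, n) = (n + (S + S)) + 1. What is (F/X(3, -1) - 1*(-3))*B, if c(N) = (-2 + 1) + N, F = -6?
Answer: 18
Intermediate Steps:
X(S, n) = 1 + n + 2*S (X(S, n) = (n + 2*S) + 1 = 1 + n + 2*S)
c(N) = -1 + N
B = 9 (B = ((-1 - 2) + 6)² = (-3 + 6)² = 3² = 9)
(F/X(3, -1) - 1*(-3))*B = (-6/(1 - 1 + 2*3) - 1*(-3))*9 = (-6/(1 - 1 + 6) + 3)*9 = (-6/6 + 3)*9 = (-6*⅙ + 3)*9 = (-1 + 3)*9 = 2*9 = 18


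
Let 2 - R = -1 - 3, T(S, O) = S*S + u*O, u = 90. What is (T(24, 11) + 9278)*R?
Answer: 65064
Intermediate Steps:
T(S, O) = S² + 90*O (T(S, O) = S*S + 90*O = S² + 90*O)
R = 6 (R = 2 - (-1 - 3) = 2 - 1*(-4) = 2 + 4 = 6)
(T(24, 11) + 9278)*R = ((24² + 90*11) + 9278)*6 = ((576 + 990) + 9278)*6 = (1566 + 9278)*6 = 10844*6 = 65064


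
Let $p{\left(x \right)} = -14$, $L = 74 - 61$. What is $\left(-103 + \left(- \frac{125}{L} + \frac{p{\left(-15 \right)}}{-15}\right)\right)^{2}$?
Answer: $\frac{474281284}{38025} \approx 12473.0$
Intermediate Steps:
$L = 13$ ($L = 74 - 61 = 13$)
$\left(-103 + \left(- \frac{125}{L} + \frac{p{\left(-15 \right)}}{-15}\right)\right)^{2} = \left(-103 - \left(- \frac{14}{15} + \frac{125}{13}\right)\right)^{2} = \left(-103 - \frac{1693}{195}\right)^{2} = \left(- \frac{21778}{195}\right)^{2} = \frac{474281284}{38025}$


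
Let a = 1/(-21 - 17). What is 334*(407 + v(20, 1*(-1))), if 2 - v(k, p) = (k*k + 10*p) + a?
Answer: 120741/19 ≈ 6354.8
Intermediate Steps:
a = -1/38 (a = 1/(-38) = -1/38 ≈ -0.026316)
v(k, p) = 77/38 - k**2 - 10*p (v(k, p) = 2 - ((k*k + 10*p) - 1/38) = 2 - ((k**2 + 10*p) - 1/38) = 2 - (-1/38 + k**2 + 10*p) = 2 + (1/38 - k**2 - 10*p) = 77/38 - k**2 - 10*p)
334*(407 + v(20, 1*(-1))) = 334*(407 + (77/38 - 1*20**2 - 10*(-1))) = 334*(407 + (77/38 - 1*400 - 10*(-1))) = 334*(407 + (77/38 - 400 + 10)) = 334*(407 - 14743/38) = 334*(723/38) = 120741/19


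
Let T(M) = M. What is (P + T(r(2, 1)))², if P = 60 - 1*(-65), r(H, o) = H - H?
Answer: 15625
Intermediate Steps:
r(H, o) = 0
P = 125 (P = 60 + 65 = 125)
(P + T(r(2, 1)))² = (125 + 0)² = 125² = 15625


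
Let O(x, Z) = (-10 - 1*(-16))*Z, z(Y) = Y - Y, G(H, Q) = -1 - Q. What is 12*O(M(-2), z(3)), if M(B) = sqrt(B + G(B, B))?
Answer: 0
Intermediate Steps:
z(Y) = 0
M(B) = I (M(B) = sqrt(B + (-1 - B)) = sqrt(-1) = I)
O(x, Z) = 6*Z (O(x, Z) = (-10 + 16)*Z = 6*Z)
12*O(M(-2), z(3)) = 12*(6*0) = 12*0 = 0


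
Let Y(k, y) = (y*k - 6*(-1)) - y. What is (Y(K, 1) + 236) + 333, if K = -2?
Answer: 572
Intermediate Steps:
Y(k, y) = 6 - y + k*y (Y(k, y) = (k*y - 1*(-6)) - y = (k*y + 6) - y = (6 + k*y) - y = 6 - y + k*y)
(Y(K, 1) + 236) + 333 = ((6 - 1*1 - 2*1) + 236) + 333 = ((6 - 1 - 2) + 236) + 333 = (3 + 236) + 333 = 239 + 333 = 572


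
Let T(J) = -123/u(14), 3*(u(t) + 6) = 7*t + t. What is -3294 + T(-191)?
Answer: -310005/94 ≈ -3297.9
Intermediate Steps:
u(t) = -6 + 8*t/3 (u(t) = -6 + (7*t + t)/3 = -6 + (8*t)/3 = -6 + 8*t/3)
T(J) = -369/94 (T(J) = -123/(-6 + (8/3)*14) = -123/(-6 + 112/3) = -123/94/3 = -123*3/94 = -369/94)
-3294 + T(-191) = -3294 - 369/94 = -310005/94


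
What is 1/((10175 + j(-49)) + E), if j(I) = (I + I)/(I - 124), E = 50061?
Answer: 173/10420926 ≈ 1.6601e-5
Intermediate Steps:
j(I) = 2*I/(-124 + I) (j(I) = (2*I)/(-124 + I) = 2*I/(-124 + I))
1/((10175 + j(-49)) + E) = 1/((10175 + 2*(-49)/(-124 - 49)) + 50061) = 1/((10175 + 2*(-49)/(-173)) + 50061) = 1/((10175 + 2*(-49)*(-1/173)) + 50061) = 1/((10175 + 98/173) + 50061) = 1/(1760373/173 + 50061) = 1/(10420926/173) = 173/10420926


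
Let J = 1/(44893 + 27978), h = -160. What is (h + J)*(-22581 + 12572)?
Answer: 116698524231/72871 ≈ 1.6014e+6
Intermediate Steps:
J = 1/72871 ≈ 1.3723e-5
(h + J)*(-22581 + 12572) = (-160 + 1/72871)*(-22581 + 12572) = -11659359/72871*(-10009) = 116698524231/72871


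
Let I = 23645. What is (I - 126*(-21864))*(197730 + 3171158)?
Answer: 9360485627992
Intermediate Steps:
(I - 126*(-21864))*(197730 + 3171158) = (23645 - 126*(-21864))*(197730 + 3171158) = (23645 + 2754864)*3368888 = 2778509*3368888 = 9360485627992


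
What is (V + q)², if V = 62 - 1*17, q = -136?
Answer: 8281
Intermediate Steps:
V = 45 (V = 62 - 17 = 45)
(V + q)² = (45 - 136)² = (-91)² = 8281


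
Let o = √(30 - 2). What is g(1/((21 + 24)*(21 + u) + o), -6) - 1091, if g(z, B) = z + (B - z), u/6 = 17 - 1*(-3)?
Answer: -1097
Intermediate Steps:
u = 120 (u = 6*(17 - 1*(-3)) = 6*(17 + 3) = 6*20 = 120)
o = 2*√7 (o = √28 = 2*√7 ≈ 5.2915)
g(z, B) = B
g(1/((21 + 24)*(21 + u) + o), -6) - 1091 = -6 - 1091 = -1097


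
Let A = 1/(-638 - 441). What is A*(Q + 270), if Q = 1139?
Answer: -1409/1079 ≈ -1.3058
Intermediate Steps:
A = -1/1079 (A = 1/(-1079) = -1/1079 ≈ -0.00092678)
A*(Q + 270) = -(1139 + 270)/1079 = -1/1079*1409 = -1409/1079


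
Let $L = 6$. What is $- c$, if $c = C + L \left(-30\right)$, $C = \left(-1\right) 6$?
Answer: $186$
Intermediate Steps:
$C = -6$
$c = -186$ ($c = -6 + 6 \left(-30\right) = -6 - 180 = -186$)
$- c = \left(-1\right) \left(-186\right) = 186$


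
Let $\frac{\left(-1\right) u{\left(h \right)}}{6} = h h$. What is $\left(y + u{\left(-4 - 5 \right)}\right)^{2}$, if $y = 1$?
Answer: $235225$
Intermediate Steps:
$u{\left(h \right)} = - 6 h^{2}$ ($u{\left(h \right)} = - 6 h h = - 6 h^{2}$)
$\left(y + u{\left(-4 - 5 \right)}\right)^{2} = \left(1 - 6 \left(-4 - 5\right)^{2}\right)^{2} = \left(1 - 6 \left(-9\right)^{2}\right)^{2} = \left(1 - 486\right)^{2} = \left(-485\right)^{2} = 235225$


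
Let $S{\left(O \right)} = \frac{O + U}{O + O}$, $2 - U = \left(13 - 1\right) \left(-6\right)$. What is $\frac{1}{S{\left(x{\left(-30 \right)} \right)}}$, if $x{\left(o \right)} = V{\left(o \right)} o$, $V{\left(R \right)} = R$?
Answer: $\frac{900}{487} \approx 1.848$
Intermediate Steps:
$U = 74$ ($U = 2 - \left(13 - 1\right) \left(-6\right) = 2 - 12 \left(-6\right) = 2 - -72 = 2 + 72 = 74$)
$x{\left(o \right)} = o^{2}$ ($x{\left(o \right)} = o o = o^{2}$)
$S{\left(O \right)} = \frac{74 + O}{2 O}$ ($S{\left(O \right)} = \frac{O + 74}{O + O} = \frac{74 + O}{2 O}$)
$\frac{1}{S{\left(x{\left(-30 \right)} \right)}} = \frac{1}{\frac{1}{2} \frac{1}{\left(-30\right)^{2}} \left(74 + \left(-30\right)^{2}\right)} = \frac{1}{\frac{1}{2} \cdot \frac{1}{900} \left(74 + 900\right)} = \frac{1}{\frac{1}{2} \cdot \frac{1}{900} \cdot 974} = \frac{1}{\frac{487}{900}} = \frac{900}{487}$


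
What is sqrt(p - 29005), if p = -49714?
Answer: I*sqrt(78719) ≈ 280.57*I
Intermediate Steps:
sqrt(p - 29005) = sqrt(-49714 - 29005) = sqrt(-78719) = I*sqrt(78719)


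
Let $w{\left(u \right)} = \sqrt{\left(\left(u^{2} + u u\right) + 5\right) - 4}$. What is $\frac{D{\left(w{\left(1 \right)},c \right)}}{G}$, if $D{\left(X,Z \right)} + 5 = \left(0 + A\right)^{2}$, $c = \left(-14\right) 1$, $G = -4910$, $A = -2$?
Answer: $\frac{1}{4910} \approx 0.00020367$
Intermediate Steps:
$w{\left(u \right)} = \sqrt{1 + 2 u^{2}}$ ($w{\left(u \right)} = \sqrt{\left(\left(u^{2} + u^{2}\right) + 5\right) - 4} = \sqrt{\left(2 u^{2} + 5\right) - 4} = \sqrt{\left(5 + 2 u^{2}\right) - 4} = \sqrt{1 + 2 u^{2}}$)
$c = -14$
$D{\left(X,Z \right)} = -1$ ($D{\left(X,Z \right)} = -5 + \left(0 - 2\right)^{2} = -5 + \left(-2\right)^{2} = -5 + 4 = -1$)
$\frac{D{\left(w{\left(1 \right)},c \right)}}{G} = - \frac{1}{-4910} = \left(-1\right) \left(- \frac{1}{4910}\right) = \frac{1}{4910}$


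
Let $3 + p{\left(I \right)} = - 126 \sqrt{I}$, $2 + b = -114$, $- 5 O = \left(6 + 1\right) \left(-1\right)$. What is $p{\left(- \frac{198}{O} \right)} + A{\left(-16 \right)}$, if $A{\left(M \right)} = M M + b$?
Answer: $137 - 54 i \sqrt{770} \approx 137.0 - 1498.4 i$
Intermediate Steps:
$O = \frac{7}{5}$ ($O = - \frac{\left(6 + 1\right) \left(-1\right)}{5} = - \frac{7 \left(-1\right)}{5} = \left(- \frac{1}{5}\right) \left(-7\right) = \frac{7}{5} \approx 1.4$)
$b = -116$ ($b = -2 - 114 = -116$)
$A{\left(M \right)} = -116 + M^{2}$ ($A{\left(M \right)} = M M - 116 = M^{2} - 116 = -116 + M^{2}$)
$p{\left(I \right)} = -3 - 126 \sqrt{I}$
$p{\left(- \frac{198}{O} \right)} + A{\left(-16 \right)} = \left(-3 - 126 \sqrt{- \frac{198}{\frac{7}{5}}}\right) - \left(116 - \left(-16\right)^{2}\right) = \left(-3 - 126 \sqrt{\left(-198\right) \frac{5}{7}}\right) + \left(-116 + 256\right) = \left(-3 - 126 \sqrt{- \frac{990}{7}}\right) + 140 = \left(-3 - 126 \frac{3 i \sqrt{770}}{7}\right) + 140 = \left(-3 - 54 i \sqrt{770}\right) + 140 = 137 - 54 i \sqrt{770}$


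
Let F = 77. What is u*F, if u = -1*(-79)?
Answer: 6083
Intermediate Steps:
u = 79
u*F = 79*77 = 6083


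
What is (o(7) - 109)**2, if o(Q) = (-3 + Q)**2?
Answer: 8649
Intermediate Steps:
(o(7) - 109)**2 = ((-3 + 7)**2 - 109)**2 = (4**2 - 109)**2 = (16 - 109)**2 = (-93)**2 = 8649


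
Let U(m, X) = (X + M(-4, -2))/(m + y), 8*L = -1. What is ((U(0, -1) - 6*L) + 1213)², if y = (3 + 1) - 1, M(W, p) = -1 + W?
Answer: 23493409/16 ≈ 1.4683e+6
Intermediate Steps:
L = -⅛ (L = (⅛)*(-1) = -⅛ ≈ -0.12500)
y = 3 (y = 4 - 1 = 3)
U(m, X) = (-5 + X)/(3 + m) (U(m, X) = (X + (-1 - 4))/(m + 3) = (X - 5)/(3 + m) = (-5 + X)/(3 + m))
((U(0, -1) - 6*L) + 1213)² = (((-5 - 1)/(3 + 0) - 6*(-⅛)) + 1213)² = ((-6/3 + ¾) + 1213)² = (((⅓)*(-6) + ¾) + 1213)² = ((-2 + ¾) + 1213)² = (-5/4 + 1213)² = (4847/4)² = 23493409/16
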